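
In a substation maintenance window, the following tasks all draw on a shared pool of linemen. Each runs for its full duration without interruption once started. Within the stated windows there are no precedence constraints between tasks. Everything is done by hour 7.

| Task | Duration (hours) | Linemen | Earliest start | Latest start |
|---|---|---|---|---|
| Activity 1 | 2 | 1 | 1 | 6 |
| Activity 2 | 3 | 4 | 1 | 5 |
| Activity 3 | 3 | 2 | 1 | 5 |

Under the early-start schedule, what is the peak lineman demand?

Early-start schedule: Activity 1@1, Activity 2@1, Activity 3@1.
Load per hour: hour 1: 7, hour 2: 7, hour 3: 6, hour 4: 0, hour 5: 0, hour 6: 0, hour 7: 0.
Peak is 7.

7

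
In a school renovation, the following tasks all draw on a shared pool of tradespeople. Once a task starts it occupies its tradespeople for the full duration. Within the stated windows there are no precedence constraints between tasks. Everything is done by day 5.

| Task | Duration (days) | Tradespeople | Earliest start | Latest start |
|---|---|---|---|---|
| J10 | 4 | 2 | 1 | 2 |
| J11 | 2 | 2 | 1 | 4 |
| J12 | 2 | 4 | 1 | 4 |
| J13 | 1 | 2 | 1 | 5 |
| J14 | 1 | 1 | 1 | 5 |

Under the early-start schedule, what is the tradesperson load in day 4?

2

At early start, day 4 has: J10.
Demand: 2 = 2.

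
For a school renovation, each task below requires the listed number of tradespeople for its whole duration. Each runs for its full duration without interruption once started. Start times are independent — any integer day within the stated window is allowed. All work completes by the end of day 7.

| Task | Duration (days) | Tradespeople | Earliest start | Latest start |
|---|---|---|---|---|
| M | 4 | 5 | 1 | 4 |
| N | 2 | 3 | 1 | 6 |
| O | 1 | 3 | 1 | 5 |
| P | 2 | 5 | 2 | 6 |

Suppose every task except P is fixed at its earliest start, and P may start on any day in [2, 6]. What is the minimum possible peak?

11

P@2: d1:11  d2:13  d3:10  d4:5  d5:0  d6:0  d7:0 → peak 13
P@3: d1:11  d2:8  d3:10  d4:10  d5:0  d6:0  d7:0 → peak 11
P@4: d1:11  d2:8  d3:5  d4:10  d5:5  d6:0  d7:0 → peak 11
P@5: d1:11  d2:8  d3:5  d4:5  d5:5  d6:5  d7:0 → peak 11
P@6: d1:11  d2:8  d3:5  d4:5  d5:0  d6:5  d7:5 → peak 11
Best is P@3, peak 11.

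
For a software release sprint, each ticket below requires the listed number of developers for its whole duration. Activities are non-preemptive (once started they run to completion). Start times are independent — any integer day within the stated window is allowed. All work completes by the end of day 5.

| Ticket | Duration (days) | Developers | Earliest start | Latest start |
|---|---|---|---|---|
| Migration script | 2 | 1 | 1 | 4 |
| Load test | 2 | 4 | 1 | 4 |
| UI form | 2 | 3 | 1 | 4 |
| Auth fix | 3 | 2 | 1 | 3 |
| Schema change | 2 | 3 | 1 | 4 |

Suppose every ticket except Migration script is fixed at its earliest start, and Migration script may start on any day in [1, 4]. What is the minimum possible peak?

Migration script@1: d1:13  d2:13  d3:2  d4:0  d5:0 → peak 13
Migration script@2: d1:12  d2:13  d3:3  d4:0  d5:0 → peak 13
Migration script@3: d1:12  d2:12  d3:3  d4:1  d5:0 → peak 12
Migration script@4: d1:12  d2:12  d3:2  d4:1  d5:1 → peak 12
Best is Migration script@3, peak 12.

12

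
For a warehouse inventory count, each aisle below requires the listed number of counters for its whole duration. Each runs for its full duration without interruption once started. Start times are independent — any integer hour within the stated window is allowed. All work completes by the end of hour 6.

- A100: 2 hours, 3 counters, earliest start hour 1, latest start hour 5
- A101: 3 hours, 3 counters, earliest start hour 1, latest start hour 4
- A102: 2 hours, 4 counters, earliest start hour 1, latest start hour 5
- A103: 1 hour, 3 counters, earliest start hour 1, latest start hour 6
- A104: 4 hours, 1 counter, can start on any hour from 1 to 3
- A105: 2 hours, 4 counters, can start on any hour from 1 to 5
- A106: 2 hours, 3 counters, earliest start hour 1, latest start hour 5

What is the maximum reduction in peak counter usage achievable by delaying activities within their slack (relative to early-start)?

Early-start peak: h1:21  h2:18  h3:4  h4:1  h5:0  h6:0 ⇒ 21.
Leveled (A100@1, A101@1, A102@3, A103@4, A104@1, A105@5, A106@5): h1:7  h2:7  h3:8  h4:8  h5:7  h6:7 ⇒ 8.
Reduction 21 − 8 = 13.

13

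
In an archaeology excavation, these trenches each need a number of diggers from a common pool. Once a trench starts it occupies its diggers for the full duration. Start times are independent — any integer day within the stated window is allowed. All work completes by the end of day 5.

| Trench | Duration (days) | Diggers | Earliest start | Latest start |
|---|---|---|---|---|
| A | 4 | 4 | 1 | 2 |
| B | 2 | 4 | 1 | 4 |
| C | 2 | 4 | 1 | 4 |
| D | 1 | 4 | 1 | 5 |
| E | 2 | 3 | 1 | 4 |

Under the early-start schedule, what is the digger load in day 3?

At early start, day 3 has: A.
Demand: 4 = 4.

4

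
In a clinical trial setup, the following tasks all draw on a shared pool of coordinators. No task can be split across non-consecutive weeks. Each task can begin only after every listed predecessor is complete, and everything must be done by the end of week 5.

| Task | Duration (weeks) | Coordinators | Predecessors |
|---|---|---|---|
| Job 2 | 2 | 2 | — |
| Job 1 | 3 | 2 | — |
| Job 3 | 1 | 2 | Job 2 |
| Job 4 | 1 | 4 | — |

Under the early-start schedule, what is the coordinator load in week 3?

4

At early start, week 3 has: Job 1, Job 3.
Demand: 2 + 2 = 4.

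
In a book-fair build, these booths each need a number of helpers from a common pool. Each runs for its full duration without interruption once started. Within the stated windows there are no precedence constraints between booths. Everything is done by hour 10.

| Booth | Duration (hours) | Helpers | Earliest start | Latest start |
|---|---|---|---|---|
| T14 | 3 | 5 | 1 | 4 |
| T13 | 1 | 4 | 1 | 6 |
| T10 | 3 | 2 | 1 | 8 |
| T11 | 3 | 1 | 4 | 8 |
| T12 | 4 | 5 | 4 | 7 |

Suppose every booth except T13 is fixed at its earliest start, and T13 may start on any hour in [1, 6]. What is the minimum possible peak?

10

T13@1: h1:11  h2:7  h3:7  h4:6  h5:6  h6:6  h7:5  h8:0  h9:0  h10:0 → peak 11
T13@2: h1:7  h2:11  h3:7  h4:6  h5:6  h6:6  h7:5  h8:0  h9:0  h10:0 → peak 11
T13@3: h1:7  h2:7  h3:11  h4:6  h5:6  h6:6  h7:5  h8:0  h9:0  h10:0 → peak 11
T13@4: h1:7  h2:7  h3:7  h4:10  h5:6  h6:6  h7:5  h8:0  h9:0  h10:0 → peak 10
T13@5: h1:7  h2:7  h3:7  h4:6  h5:10  h6:6  h7:5  h8:0  h9:0  h10:0 → peak 10
T13@6: h1:7  h2:7  h3:7  h4:6  h5:6  h6:10  h7:5  h8:0  h9:0  h10:0 → peak 10
Best is T13@4, peak 10.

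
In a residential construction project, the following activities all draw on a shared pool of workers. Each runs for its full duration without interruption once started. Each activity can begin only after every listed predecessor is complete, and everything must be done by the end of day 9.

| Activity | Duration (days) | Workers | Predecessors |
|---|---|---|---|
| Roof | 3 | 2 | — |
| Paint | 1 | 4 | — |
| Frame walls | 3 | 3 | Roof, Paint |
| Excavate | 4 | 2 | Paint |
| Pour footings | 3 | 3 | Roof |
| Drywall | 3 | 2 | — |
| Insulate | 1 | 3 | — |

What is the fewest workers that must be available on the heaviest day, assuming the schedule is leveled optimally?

6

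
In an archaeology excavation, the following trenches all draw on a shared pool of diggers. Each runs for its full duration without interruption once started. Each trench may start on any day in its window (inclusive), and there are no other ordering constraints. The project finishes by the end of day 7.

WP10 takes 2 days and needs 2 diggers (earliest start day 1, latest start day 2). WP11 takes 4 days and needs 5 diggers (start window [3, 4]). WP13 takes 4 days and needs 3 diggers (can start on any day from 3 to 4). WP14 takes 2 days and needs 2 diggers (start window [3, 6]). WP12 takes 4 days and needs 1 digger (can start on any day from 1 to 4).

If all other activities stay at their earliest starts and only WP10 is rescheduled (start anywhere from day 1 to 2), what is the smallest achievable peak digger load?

WP10@1: d1:3  d2:3  d3:11  d4:11  d5:8  d6:8  d7:0 → peak 11
WP10@2: d1:1  d2:3  d3:13  d4:11  d5:8  d6:8  d7:0 → peak 13
Best is WP10@1, peak 11.

11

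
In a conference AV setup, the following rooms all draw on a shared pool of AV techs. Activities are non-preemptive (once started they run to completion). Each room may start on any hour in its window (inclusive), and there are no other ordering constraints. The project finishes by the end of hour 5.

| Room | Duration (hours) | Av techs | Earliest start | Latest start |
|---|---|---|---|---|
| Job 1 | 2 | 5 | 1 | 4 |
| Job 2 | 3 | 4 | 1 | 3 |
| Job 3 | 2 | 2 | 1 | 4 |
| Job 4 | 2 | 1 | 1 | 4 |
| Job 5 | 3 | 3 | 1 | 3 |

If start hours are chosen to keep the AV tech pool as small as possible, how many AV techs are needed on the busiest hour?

Early-start (Job 1@1, Job 2@1, Job 3@1, Job 4@1, Job 5@1) gives peak 15: h1:15  h2:15  h3:7  h4:0  h5:0.
Shift Job 2→3, Job 5→3.
Schedule Job 1@1, Job 2@3, Job 3@1, Job 4@1, Job 5@3: h1:8  h2:8  h3:7  h4:7  h5:7 — peak 8.
Total AV tech-hours = 37 over 5 hours ⇒ peak ≥ ⌈37/5⌉ = 8, so 8 is optimal.

8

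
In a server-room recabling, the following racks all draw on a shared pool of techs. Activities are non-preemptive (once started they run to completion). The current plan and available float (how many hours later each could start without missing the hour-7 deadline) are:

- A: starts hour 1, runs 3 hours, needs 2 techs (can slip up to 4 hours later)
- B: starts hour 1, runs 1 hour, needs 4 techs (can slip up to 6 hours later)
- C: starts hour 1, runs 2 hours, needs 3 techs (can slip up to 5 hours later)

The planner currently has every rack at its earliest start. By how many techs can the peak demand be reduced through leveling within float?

5

Early-start peak: h1:9  h2:5  h3:2  h4:0  h5:0  h6:0  h7:0 ⇒ 9.
Leveled (A@1, B@4, C@5): h1:2  h2:2  h3:2  h4:4  h5:3  h6:3  h7:0 ⇒ 4.
Reduction 9 − 4 = 5.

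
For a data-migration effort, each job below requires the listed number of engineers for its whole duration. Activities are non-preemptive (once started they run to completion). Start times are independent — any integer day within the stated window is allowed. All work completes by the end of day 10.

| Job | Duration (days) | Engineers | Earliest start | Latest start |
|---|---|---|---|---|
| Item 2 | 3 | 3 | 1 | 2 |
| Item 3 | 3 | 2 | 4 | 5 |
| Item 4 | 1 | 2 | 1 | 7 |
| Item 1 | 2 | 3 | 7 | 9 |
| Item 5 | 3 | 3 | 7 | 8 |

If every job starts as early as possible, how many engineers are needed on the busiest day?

6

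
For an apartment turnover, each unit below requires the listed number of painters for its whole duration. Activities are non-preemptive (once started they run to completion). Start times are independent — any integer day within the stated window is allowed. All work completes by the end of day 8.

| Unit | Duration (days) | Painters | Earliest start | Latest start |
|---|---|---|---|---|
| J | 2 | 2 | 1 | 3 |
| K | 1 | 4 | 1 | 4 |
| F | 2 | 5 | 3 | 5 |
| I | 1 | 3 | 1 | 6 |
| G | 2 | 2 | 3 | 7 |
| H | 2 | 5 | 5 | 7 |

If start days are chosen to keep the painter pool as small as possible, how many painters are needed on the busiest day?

5

Early-start (J@1, K@1, F@3, I@1, G@3, H@5) gives peak 9: d1:9  d2:2  d3:7  d4:7  d5:5  d6:5  d7:0  d8:0.
Shift J→2, F→5, I→2, H→7.
Schedule J@2, K@1, F@5, I@2, G@3, H@7: d1:4  d2:5  d3:4  d4:2  d5:5  d6:5  d7:5  d8:5 — peak 5.
Total painter-days = 35 over 8 days ⇒ peak ≥ ⌈35/8⌉ = 5, so 5 is optimal.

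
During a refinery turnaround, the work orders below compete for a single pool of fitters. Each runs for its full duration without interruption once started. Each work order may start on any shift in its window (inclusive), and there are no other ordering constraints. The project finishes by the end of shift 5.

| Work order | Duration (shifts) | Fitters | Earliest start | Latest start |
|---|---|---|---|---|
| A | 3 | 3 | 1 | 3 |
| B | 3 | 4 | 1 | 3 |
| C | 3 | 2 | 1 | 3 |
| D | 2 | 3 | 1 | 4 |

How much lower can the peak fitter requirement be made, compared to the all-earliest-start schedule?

Early-start peak: s1:12  s2:12  s3:9  s4:0  s5:0 ⇒ 12.
Leveled (A@1, B@1, C@1, D@4): s1:9  s2:9  s3:9  s4:3  s5:3 ⇒ 9.
Reduction 12 − 9 = 3.

3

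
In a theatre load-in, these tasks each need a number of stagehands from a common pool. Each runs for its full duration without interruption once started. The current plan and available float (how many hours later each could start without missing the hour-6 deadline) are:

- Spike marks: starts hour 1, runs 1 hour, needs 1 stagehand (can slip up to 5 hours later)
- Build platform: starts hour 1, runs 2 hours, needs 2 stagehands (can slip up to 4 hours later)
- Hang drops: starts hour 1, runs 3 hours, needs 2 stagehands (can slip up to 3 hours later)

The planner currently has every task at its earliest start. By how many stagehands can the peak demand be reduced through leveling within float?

3

Early-start peak: h1:5  h2:4  h3:2  h4:0  h5:0  h6:0 ⇒ 5.
Leveled (Spike marks@1, Build platform@2, Hang drops@4): h1:1  h2:2  h3:2  h4:2  h5:2  h6:2 ⇒ 2.
Reduction 5 − 2 = 3.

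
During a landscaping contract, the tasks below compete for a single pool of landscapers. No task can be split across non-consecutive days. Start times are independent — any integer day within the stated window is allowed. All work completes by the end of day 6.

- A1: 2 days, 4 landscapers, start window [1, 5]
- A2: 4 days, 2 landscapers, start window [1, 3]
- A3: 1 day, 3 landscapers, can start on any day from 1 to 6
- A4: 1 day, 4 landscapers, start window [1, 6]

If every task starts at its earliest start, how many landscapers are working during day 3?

At early start, day 3 has: A2.
Demand: 2 = 2.

2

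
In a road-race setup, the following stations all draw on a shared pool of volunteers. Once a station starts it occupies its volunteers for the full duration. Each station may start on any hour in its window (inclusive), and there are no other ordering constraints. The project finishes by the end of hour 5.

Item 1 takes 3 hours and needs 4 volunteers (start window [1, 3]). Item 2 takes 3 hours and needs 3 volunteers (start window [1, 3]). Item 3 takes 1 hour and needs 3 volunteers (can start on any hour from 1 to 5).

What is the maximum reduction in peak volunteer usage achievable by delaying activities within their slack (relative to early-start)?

3

Early-start peak: h1:10  h2:7  h3:7  h4:0  h5:0 ⇒ 10.
Leveled (Item 1@1, Item 2@1, Item 3@4): h1:7  h2:7  h3:7  h4:3  h5:0 ⇒ 7.
Reduction 10 − 7 = 3.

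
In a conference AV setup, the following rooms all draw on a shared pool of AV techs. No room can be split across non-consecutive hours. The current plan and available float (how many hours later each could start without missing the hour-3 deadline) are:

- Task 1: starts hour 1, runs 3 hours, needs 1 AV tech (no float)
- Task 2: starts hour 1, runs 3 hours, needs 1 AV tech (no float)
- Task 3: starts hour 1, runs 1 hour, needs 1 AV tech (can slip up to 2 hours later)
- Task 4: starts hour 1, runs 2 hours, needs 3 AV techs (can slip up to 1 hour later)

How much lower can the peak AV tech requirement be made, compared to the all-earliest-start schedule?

1

Early-start peak: h1:6  h2:5  h3:2 ⇒ 6.
Leveled (Task 1@1, Task 2@1, Task 3@1, Task 4@2): h1:3  h2:5  h3:5 ⇒ 5.
Reduction 6 − 5 = 1.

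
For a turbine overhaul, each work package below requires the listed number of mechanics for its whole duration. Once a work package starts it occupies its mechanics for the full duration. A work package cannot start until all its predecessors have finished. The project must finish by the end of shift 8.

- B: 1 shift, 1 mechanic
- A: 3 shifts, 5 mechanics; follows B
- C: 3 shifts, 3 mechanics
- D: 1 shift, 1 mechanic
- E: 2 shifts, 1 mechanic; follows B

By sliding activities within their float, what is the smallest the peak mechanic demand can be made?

5

Early-start (B@1, A@2, C@1, D@1, E@2) gives peak 9: s1:5  s2:9  s3:9  s4:5  s5:0  s6:0  s7:0  s8:0.
Shift C→5, E→5.
Schedule B@1, A@2, C@5, D@1, E@5: s1:2  s2:5  s3:5  s4:5  s5:4  s6:4  s7:3  s8:0 — peak 5.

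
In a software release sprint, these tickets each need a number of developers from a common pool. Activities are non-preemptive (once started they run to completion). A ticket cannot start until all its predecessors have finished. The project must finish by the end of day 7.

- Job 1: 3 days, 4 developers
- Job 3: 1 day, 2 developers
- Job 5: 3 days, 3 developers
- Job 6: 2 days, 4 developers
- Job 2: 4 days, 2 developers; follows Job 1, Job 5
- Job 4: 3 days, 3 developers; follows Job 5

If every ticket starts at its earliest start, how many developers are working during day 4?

5

At early start, day 4 has: Job 2, Job 4.
Demand: 2 + 3 = 5.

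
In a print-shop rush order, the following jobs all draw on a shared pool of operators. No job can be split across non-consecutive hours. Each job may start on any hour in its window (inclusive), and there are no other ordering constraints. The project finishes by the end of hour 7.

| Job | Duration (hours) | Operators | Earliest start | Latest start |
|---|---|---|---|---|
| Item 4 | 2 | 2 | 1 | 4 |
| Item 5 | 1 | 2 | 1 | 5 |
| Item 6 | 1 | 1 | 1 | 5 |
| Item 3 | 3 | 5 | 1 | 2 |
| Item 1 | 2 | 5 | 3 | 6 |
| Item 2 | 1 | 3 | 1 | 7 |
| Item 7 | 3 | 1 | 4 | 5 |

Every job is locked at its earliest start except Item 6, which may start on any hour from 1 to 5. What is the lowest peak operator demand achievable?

12

Item 6@1: h1:13  h2:7  h3:10  h4:6  h5:1  h6:1  h7:0 → peak 13
Item 6@2: h1:12  h2:8  h3:10  h4:6  h5:1  h6:1  h7:0 → peak 12
Item 6@3: h1:12  h2:7  h3:11  h4:6  h5:1  h6:1  h7:0 → peak 12
Item 6@4: h1:12  h2:7  h3:10  h4:7  h5:1  h6:1  h7:0 → peak 12
Item 6@5: h1:12  h2:7  h3:10  h4:6  h5:2  h6:1  h7:0 → peak 12
Best is Item 6@2, peak 12.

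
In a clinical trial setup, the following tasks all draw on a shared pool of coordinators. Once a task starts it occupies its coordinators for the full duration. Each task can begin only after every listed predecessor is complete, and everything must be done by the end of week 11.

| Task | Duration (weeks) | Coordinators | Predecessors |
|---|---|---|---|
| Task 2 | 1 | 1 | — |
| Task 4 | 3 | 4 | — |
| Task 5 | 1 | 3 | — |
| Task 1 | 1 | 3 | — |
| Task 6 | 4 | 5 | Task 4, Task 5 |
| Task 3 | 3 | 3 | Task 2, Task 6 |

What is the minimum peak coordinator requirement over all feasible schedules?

Early-start (Task 2@1, Task 4@1, Task 5@1, Task 1@1, Task 6@4, Task 3@8) gives peak 11: w1:11  w2:4  w3:4  w4:5  w5:5  w6:5  w7:5  w8:3  w9:3  w10:3  w11:0.
Shift Task 5→4, Task 1→4, Task 6→5, Task 3→9.
Schedule Task 2@1, Task 4@1, Task 5@4, Task 1@4, Task 6@5, Task 3@9: w1:5  w2:4  w3:4  w4:6  w5:5  w6:5  w7:5  w8:5  w9:3  w10:3  w11:3 — peak 6.

6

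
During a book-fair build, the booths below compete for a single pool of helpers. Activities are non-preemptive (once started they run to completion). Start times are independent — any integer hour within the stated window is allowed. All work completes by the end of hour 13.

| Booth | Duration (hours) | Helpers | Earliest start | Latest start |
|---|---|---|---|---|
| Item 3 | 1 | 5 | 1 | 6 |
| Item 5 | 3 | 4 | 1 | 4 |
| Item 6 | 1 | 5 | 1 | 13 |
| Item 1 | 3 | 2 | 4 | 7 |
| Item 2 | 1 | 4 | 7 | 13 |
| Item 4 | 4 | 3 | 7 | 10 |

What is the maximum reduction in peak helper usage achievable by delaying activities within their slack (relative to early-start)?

9

Early-start peak: h1:14  h2:4  h3:4  h4:2  h5:2  h6:2  h7:7  h8:3  h9:3  h10:3  h11:0  h12:0  h13:0 ⇒ 14.
Leveled (Item 3@1, Item 5@2, Item 6@5, Item 1@6, Item 2@9, Item 4@10): h1:5  h2:4  h3:4  h4:4  h5:5  h6:2  h7:2  h8:2  h9:4  h10:3  h11:3  h12:3  h13:3 ⇒ 5.
Reduction 14 − 5 = 9.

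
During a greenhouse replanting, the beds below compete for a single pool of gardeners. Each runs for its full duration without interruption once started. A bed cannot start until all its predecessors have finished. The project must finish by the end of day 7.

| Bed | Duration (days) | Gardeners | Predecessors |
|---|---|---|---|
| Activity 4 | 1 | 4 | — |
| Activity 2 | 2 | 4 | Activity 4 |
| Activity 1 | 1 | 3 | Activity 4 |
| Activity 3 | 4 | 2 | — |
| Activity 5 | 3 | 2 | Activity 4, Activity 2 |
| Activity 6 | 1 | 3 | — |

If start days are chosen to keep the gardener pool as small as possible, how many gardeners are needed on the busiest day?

Early-start (Activity 4@1, Activity 2@2, Activity 1@2, Activity 3@1, Activity 5@4, Activity 6@1) gives peak 9: d1:9  d2:9  d3:6  d4:4  d5:2  d6:2  d7:0.
Shift Activity 1→4, Activity 5→5, Activity 6→5.
Schedule Activity 4@1, Activity 2@2, Activity 1@4, Activity 3@1, Activity 5@5, Activity 6@5: d1:6  d2:6  d3:6  d4:5  d5:5  d6:2  d7:2 — peak 6.

6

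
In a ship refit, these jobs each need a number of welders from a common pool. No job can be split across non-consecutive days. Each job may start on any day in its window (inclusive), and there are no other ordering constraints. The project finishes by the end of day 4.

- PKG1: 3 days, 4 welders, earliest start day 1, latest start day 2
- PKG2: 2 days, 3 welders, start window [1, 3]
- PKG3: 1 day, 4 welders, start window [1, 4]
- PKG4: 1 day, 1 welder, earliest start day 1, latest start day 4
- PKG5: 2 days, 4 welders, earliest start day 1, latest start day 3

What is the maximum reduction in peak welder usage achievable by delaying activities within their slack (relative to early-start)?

Early-start peak: d1:16  d2:11  d3:4  d4:0 ⇒ 16.
Leveled (PKG1@1, PKG2@1, PKG3@4, PKG4@1, PKG5@3): d1:8  d2:7  d3:8  d4:8 ⇒ 8.
Reduction 16 − 8 = 8.

8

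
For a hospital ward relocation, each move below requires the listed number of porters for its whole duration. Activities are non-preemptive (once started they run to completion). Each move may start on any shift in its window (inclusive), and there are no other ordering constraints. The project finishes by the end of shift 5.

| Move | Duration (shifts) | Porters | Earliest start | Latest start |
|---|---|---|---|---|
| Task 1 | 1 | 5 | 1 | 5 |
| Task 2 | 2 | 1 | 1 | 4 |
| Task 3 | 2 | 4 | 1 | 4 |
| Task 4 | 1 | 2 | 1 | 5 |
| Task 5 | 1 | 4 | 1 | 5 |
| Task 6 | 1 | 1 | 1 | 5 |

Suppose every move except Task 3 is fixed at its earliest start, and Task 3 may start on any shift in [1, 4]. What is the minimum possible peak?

Task 3@1: s1:17  s2:5  s3:0  s4:0  s5:0 → peak 17
Task 3@2: s1:13  s2:5  s3:4  s4:0  s5:0 → peak 13
Task 3@3: s1:13  s2:1  s3:4  s4:4  s5:0 → peak 13
Task 3@4: s1:13  s2:1  s3:0  s4:4  s5:4 → peak 13
Best is Task 3@2, peak 13.

13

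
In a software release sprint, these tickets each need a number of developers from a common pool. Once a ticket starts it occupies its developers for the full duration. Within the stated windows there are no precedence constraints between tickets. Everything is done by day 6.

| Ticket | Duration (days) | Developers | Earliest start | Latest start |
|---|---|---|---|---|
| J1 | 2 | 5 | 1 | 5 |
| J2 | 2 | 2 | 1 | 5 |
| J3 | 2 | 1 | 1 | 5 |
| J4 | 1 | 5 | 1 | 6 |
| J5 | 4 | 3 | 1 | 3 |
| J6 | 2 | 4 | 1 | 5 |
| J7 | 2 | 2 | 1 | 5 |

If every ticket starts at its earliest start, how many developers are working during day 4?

3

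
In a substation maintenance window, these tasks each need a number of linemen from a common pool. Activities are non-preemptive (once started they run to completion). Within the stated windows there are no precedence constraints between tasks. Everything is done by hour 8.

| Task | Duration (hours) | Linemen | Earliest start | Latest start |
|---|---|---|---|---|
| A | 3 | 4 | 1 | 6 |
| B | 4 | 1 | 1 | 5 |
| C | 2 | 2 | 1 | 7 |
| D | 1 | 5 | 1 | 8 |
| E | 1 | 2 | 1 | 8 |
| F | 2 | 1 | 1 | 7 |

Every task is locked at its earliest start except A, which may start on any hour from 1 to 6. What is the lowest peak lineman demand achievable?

A@1: h1:15  h2:8  h3:5  h4:1  h5:0  h6:0  h7:0  h8:0 → peak 15
A@2: h1:11  h2:8  h3:5  h4:5  h5:0  h6:0  h7:0  h8:0 → peak 11
A@3: h1:11  h2:4  h3:5  h4:5  h5:4  h6:0  h7:0  h8:0 → peak 11
A@4: h1:11  h2:4  h3:1  h4:5  h5:4  h6:4  h7:0  h8:0 → peak 11
A@5: h1:11  h2:4  h3:1  h4:1  h5:4  h6:4  h7:4  h8:0 → peak 11
A@6: h1:11  h2:4  h3:1  h4:1  h5:0  h6:4  h7:4  h8:4 → peak 11
Best is A@2, peak 11.

11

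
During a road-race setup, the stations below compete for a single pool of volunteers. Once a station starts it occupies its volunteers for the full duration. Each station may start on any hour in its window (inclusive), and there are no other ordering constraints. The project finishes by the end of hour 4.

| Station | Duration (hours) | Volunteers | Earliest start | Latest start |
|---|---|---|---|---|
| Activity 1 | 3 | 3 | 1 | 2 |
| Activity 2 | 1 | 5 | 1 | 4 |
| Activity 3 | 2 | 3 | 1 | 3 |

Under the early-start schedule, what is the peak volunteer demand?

11

Early-start schedule: Activity 1@1, Activity 2@1, Activity 3@1.
Load per hour: hour 1: 11, hour 2: 6, hour 3: 3, hour 4: 0.
Peak is 11.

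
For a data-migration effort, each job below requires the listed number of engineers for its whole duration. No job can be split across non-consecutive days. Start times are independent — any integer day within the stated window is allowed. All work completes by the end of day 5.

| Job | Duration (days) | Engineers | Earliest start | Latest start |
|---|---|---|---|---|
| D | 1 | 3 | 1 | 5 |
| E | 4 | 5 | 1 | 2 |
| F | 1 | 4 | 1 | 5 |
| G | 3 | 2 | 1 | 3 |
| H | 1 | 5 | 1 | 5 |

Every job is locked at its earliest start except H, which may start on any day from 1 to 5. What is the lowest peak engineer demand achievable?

H@1: d1:19  d2:7  d3:7  d4:5  d5:0 → peak 19
H@2: d1:14  d2:12  d3:7  d4:5  d5:0 → peak 14
H@3: d1:14  d2:7  d3:12  d4:5  d5:0 → peak 14
H@4: d1:14  d2:7  d3:7  d4:10  d5:0 → peak 14
H@5: d1:14  d2:7  d3:7  d4:5  d5:5 → peak 14
Best is H@2, peak 14.

14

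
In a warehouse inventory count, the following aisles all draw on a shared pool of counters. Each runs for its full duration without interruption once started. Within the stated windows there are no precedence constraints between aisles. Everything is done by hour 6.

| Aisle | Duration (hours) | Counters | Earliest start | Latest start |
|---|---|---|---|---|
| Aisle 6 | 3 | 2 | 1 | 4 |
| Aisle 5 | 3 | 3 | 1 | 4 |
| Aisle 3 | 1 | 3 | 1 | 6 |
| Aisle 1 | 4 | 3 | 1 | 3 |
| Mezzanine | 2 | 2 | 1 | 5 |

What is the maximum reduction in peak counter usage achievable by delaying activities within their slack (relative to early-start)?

6

Early-start peak: h1:13  h2:10  h3:8  h4:3  h5:0  h6:0 ⇒ 13.
Leveled (Aisle 6@1, Aisle 5@4, Aisle 3@1, Aisle 1@2, Mezzanine@1): h1:7  h2:7  h3:5  h4:6  h5:6  h6:3 ⇒ 7.
Reduction 13 − 7 = 6.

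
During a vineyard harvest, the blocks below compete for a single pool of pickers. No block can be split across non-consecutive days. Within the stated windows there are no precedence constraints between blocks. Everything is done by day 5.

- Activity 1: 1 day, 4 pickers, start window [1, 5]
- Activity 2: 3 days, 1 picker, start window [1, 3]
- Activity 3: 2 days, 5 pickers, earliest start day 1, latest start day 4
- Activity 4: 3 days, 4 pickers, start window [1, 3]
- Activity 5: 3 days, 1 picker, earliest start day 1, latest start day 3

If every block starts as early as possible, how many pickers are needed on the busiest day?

15

Early-start schedule: Activity 1@1, Activity 2@1, Activity 3@1, Activity 4@1, Activity 5@1.
Load per day: day 1: 15, day 2: 11, day 3: 6, day 4: 0, day 5: 0.
Peak is 15.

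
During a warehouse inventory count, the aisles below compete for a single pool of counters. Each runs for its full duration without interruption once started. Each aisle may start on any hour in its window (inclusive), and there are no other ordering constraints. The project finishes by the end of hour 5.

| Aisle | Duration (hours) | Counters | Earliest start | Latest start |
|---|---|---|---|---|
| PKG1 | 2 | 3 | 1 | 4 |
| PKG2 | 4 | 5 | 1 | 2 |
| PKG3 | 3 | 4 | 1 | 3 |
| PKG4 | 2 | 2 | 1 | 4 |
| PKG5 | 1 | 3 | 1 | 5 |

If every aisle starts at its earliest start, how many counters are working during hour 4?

5

At early start, hour 4 has: PKG2.
Demand: 5 = 5.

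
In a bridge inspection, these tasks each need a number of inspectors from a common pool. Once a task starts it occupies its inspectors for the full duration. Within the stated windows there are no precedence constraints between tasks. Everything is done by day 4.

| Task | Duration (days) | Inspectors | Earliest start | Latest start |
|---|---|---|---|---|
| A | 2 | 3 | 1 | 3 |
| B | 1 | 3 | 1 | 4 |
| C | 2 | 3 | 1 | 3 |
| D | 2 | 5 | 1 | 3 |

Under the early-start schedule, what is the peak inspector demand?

14

Early-start schedule: A@1, B@1, C@1, D@1.
Load per day: day 1: 14, day 2: 11, day 3: 0, day 4: 0.
Peak is 14.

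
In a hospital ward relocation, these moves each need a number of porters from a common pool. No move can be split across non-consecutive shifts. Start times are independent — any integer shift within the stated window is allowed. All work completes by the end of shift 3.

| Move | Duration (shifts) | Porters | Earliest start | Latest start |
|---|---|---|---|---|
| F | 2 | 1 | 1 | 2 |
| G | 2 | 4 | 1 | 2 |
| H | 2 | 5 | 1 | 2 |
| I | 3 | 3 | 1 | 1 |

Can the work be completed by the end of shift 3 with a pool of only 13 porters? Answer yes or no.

Schedule F@1, G@1, H@1, I@1: s1:13  s2:13  s3:3 — peak 13 ≤ 13.

yes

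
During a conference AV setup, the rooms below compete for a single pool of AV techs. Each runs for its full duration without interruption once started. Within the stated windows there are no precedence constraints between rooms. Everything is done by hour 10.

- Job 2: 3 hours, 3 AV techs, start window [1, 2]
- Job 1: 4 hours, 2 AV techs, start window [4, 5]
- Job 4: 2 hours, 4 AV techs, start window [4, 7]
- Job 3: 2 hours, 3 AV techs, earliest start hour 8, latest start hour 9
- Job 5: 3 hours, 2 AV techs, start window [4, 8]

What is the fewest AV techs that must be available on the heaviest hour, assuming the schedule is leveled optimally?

6

Early-start (Job 2@1, Job 1@4, Job 4@4, Job 3@8, Job 5@4) gives peak 8: h1:3  h2:3  h3:3  h4:8  h5:8  h6:4  h7:2  h8:3  h9:3  h10:0.
Shift Job 5→6.
Schedule Job 2@1, Job 1@4, Job 4@4, Job 3@8, Job 5@6: h1:3  h2:3  h3:3  h4:6  h5:6  h6:4  h7:4  h8:5  h9:3  h10:0 — peak 6.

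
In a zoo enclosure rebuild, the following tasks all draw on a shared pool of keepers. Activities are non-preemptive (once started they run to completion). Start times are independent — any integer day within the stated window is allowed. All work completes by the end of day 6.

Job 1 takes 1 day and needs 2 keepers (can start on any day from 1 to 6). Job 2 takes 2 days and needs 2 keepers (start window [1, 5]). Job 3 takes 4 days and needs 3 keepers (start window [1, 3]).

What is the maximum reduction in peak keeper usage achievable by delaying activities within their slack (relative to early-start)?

3

Early-start peak: d1:7  d2:5  d3:3  d4:3  d5:0  d6:0 ⇒ 7.
Leveled (Job 1@1, Job 2@1, Job 3@3): d1:4  d2:2  d3:3  d4:3  d5:3  d6:3 ⇒ 4.
Reduction 7 − 4 = 3.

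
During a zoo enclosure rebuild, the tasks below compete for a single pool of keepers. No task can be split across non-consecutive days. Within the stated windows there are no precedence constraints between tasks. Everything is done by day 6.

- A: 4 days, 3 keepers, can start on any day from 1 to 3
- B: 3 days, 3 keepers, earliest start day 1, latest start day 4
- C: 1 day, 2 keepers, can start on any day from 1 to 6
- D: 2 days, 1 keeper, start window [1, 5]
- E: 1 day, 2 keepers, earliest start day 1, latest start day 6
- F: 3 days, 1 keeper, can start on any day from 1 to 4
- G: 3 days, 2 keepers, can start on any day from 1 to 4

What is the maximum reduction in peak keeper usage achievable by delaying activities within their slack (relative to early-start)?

8

Early-start peak: d1:14  d2:10  d3:9  d4:3  d5:0  d6:0 ⇒ 14.
Leveled (A@1, B@1, C@5, D@5, E@6, F@4, G@4): d1:6  d2:6  d3:6  d4:6  d5:6  d6:6 ⇒ 6.
Reduction 14 − 6 = 8.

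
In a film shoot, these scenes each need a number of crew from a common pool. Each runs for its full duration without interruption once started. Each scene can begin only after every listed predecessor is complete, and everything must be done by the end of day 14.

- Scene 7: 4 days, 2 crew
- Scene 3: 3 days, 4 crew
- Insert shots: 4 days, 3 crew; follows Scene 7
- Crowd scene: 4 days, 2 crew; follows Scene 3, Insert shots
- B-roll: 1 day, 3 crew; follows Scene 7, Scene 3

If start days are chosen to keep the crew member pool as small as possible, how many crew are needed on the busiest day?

6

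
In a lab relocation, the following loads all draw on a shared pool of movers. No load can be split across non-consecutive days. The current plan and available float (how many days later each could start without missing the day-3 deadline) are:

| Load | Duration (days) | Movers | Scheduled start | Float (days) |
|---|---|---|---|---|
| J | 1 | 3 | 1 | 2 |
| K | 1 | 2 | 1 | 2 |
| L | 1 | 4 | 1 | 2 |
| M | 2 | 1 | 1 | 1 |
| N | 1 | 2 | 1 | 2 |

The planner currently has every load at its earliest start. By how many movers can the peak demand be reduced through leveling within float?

Early-start peak: d1:12  d2:1  d3:0 ⇒ 12.
Leveled (J@1, K@1, L@2, M@2, N@3): d1:5  d2:5  d3:3 ⇒ 5.
Reduction 12 − 5 = 7.

7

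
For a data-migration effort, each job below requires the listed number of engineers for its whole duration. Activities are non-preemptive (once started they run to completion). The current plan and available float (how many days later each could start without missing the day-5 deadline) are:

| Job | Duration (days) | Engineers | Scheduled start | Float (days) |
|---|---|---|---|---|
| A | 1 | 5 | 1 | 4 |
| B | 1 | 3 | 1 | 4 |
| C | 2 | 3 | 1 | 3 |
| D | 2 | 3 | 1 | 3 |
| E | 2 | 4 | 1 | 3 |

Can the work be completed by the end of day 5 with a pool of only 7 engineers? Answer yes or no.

yes

Schedule A@1, B@2, C@2, D@3, E@4: d1:5  d2:6  d3:6  d4:7  d5:4 — peak 7 ≤ 7.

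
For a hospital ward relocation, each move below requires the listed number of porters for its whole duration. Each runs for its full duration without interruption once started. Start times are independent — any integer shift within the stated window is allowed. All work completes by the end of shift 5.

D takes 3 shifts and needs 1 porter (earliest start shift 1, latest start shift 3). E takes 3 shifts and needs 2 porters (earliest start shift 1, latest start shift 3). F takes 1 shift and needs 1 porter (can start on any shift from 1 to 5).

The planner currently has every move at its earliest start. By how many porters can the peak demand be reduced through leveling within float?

1

Early-start peak: s1:4  s2:3  s3:3  s4:0  s5:0 ⇒ 4.
Leveled (D@1, E@1, F@4): s1:3  s2:3  s3:3  s4:1  s5:0 ⇒ 3.
Reduction 4 − 3 = 1.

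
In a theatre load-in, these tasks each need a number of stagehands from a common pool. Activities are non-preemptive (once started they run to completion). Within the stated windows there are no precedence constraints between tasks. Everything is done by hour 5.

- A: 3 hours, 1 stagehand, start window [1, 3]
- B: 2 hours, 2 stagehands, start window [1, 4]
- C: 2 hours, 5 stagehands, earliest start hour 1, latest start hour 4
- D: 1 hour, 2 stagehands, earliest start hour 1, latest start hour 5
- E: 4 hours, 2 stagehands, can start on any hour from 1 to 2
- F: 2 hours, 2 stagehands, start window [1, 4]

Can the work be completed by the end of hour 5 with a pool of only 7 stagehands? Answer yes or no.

Schedule A@1, B@1, C@4, D@1, E@1, F@2: h1:7  h2:7  h3:5  h4:7  h5:5 — peak 7 ≤ 7.

yes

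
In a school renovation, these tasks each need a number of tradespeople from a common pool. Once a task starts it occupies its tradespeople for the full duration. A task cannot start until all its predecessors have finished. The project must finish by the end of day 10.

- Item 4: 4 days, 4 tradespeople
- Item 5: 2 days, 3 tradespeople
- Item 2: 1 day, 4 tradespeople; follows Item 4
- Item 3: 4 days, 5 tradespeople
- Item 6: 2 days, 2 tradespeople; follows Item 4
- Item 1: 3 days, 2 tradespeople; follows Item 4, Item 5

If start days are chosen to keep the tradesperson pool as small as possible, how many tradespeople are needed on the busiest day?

7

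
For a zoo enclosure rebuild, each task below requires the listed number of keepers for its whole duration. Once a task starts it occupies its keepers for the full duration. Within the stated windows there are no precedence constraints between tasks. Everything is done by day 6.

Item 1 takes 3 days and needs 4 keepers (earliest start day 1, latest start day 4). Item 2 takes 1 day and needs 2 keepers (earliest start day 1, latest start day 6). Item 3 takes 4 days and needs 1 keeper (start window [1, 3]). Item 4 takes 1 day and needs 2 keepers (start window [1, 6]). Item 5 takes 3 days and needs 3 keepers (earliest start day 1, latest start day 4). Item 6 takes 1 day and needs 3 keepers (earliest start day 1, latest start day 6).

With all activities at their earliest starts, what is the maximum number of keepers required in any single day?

Early-start schedule: Item 1@1, Item 2@1, Item 3@1, Item 4@1, Item 5@1, Item 6@1.
Load per day: day 1: 15, day 2: 8, day 3: 8, day 4: 1, day 5: 0, day 6: 0.
Peak is 15.

15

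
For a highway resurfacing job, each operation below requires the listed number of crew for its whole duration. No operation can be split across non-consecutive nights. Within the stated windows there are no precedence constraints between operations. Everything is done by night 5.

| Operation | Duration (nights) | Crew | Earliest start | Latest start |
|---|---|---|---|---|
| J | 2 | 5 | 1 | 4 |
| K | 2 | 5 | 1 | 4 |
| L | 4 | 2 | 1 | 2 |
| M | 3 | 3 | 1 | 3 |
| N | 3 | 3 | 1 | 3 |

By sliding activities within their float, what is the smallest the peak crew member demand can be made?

10

Early-start (J@1, K@1, L@1, M@1, N@1) gives peak 18: n1:18  n2:18  n3:8  n4:2  n5:0.
Shift K→4, N→3.
Schedule J@1, K@4, L@1, M@1, N@3: n1:10  n2:10  n3:8  n4:10  n5:8 — peak 10.
Total crew member-nights = 46 over 5 nights ⇒ peak ≥ ⌈46/5⌉ = 10, so 10 is optimal.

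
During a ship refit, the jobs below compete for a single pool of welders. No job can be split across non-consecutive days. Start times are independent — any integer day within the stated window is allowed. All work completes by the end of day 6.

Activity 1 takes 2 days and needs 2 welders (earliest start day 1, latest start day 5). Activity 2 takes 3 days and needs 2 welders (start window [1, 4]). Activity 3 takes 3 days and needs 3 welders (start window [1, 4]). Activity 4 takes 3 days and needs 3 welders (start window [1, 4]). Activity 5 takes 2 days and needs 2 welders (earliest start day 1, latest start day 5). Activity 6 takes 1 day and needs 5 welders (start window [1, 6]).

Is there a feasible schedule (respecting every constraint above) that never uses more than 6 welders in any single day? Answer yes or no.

Total welder-days = 37; over 6 days the average is 37/6 > 6, so some day must exceed 6.

no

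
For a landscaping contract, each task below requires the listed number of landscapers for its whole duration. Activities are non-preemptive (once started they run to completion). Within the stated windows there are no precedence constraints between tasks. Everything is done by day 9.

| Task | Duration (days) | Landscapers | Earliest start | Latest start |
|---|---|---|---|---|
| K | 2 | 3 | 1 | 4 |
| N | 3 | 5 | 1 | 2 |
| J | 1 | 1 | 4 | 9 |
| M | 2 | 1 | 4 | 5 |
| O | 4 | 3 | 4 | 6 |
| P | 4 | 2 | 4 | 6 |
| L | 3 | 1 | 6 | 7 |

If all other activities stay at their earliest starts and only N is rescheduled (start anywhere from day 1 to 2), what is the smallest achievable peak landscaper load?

8

N@1: d1:8  d2:8  d3:5  d4:7  d5:6  d6:6  d7:6  d8:1  d9:0 → peak 8
N@2: d1:3  d2:8  d3:5  d4:12  d5:6  d6:6  d7:6  d8:1  d9:0 → peak 12
Best is N@1, peak 8.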